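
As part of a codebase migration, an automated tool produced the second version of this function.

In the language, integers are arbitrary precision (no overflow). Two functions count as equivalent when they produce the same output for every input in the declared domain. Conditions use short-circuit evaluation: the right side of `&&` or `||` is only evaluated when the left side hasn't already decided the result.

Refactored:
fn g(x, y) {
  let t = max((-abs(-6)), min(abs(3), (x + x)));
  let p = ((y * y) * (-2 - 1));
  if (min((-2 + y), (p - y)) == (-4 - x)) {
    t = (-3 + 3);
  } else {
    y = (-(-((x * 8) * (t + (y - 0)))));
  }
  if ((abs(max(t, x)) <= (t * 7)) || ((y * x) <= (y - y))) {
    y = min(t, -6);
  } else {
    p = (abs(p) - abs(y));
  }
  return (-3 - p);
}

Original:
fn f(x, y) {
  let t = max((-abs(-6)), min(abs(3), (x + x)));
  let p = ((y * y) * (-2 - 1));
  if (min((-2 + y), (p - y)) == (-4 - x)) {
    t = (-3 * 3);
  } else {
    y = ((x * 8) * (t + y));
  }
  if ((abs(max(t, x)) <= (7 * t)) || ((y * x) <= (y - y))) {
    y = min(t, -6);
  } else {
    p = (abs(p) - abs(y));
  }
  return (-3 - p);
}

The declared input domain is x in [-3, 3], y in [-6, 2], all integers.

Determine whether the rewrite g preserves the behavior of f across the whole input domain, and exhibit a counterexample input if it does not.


There is a counterexample at x=-1, y=-1: -5 on one side, 0 on the other.
f: t becomes -2; next p becomes -3; next (min((-2 + y), (p - y)) == (-4 - x)) evaluates to true; next t becomes -9; next ((abs(max(t, x)) <= (7 * t)) || ((y * x) <= (y - y))) evaluates to false; next p becomes 2; next final value -5
g: t becomes -2; next p becomes -3; next (min((-2 + y), (p - y)) == (-4 - x)) evaluates to true; next t becomes 0; next ((abs(max(t, x)) <= (t * 7)) || ((y * x) <= (y - y))) evaluates to true; next y becomes -6; next final value 0
verdict: not equivalent; witness: x=-1, y=-1


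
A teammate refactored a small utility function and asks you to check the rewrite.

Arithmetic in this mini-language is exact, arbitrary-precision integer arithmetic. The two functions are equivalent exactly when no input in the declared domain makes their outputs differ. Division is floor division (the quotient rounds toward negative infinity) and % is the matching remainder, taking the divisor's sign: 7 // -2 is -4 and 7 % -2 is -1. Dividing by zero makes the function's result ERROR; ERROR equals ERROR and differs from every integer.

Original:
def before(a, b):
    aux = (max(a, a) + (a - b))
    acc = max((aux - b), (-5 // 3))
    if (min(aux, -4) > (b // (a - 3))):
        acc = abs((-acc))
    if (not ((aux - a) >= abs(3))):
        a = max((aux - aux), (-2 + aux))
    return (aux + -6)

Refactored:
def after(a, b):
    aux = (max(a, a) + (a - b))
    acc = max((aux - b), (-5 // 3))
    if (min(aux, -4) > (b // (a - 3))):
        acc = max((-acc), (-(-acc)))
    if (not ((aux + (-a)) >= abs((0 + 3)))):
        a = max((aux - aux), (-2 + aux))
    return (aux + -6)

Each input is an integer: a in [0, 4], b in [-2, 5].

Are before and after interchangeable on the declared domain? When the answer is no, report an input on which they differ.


This is a faithful refactor — min/max/abs usage differs; arithmetic usage differs; constant usage differs, but the computed results match everywhere.
Spot check at a=0, b=2 — before: aux := -2 | acc := -2 | (min(aux, -4) > (b // (a - 3))): false | (not ((aux - a) >= abs(3))): true | a := 0 | result -8. after: aux := -2 | acc := -2 | (min(aux, -4) > (b // (a - 3))): false | (not ((aux + (-a)) >= abs((0 + 3)))): true | a := 0 | result -8. Both give -8.
An exhaustive pass over the 40 declared inputs shows identical outputs.
verdict: equivalent


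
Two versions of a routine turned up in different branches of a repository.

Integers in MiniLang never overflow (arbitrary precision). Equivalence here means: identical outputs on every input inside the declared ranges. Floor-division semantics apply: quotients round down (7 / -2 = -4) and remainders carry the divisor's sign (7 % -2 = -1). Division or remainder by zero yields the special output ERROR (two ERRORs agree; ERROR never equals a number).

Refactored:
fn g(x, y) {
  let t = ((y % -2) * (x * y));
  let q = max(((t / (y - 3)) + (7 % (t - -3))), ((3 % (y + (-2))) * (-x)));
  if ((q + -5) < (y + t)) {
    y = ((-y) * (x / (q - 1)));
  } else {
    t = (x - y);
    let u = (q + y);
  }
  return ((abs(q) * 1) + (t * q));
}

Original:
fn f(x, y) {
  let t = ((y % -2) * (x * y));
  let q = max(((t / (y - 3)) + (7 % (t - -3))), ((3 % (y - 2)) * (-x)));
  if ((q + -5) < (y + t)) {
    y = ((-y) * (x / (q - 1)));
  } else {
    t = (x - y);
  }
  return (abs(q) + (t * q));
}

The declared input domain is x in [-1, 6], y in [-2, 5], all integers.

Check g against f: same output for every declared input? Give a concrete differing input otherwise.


Changes here: local variable names differ, and arithmetic usage differs, and constant usage differs, and statement counts differ; the full 64-point sweep finds no disagreement.
verdict: equivalent


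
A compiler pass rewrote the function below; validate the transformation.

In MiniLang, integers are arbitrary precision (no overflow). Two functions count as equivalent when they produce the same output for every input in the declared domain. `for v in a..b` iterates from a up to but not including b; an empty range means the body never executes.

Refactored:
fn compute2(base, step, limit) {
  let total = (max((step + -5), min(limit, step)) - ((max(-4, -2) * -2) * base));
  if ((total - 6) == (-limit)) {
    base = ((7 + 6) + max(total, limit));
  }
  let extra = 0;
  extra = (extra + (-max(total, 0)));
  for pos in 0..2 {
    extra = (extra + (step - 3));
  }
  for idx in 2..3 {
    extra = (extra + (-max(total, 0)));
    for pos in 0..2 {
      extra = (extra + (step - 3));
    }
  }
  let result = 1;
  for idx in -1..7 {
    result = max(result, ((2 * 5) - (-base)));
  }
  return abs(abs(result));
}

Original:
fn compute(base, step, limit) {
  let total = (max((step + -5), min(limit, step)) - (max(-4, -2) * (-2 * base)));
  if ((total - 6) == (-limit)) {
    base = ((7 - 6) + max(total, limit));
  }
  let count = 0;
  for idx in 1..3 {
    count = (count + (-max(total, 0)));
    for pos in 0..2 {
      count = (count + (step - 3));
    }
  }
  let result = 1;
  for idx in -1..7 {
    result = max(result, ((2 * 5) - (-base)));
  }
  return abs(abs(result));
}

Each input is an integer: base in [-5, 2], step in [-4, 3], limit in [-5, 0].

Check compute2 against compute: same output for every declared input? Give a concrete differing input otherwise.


Consider the input base=-4, step=-4, limit=-5.
compute: total = 11; ((total - 6) == (-limit)) -> true; base = 12; count = 0; [idx=1]; count = -11; [pos=0]; count = -18; [pos=1]; count = -25; [idx=2]; count = -36; [pos=0]; count = -43; [pos=1]; count = -50; result = 1; [idx=-1]; result = 22; [idx=0]; result = 22; [idx=1]; result = 22; [idx=2]; result = 22; [idx=3]; result = 22; [idx=4]; result = 22; [idx=5]; result = 22; [idx=6]; result = 22; return 22
compute2: total = 11; ((total - 6) == (-limit)) -> true; base = 24; extra = 0; extra = -11; [pos=0]; extra = -18; [pos=1]; extra = -25; [idx=2]; extra = -36; [pos=0]; extra = -43; [pos=1]; extra = -50; result = 1; [idx=-1]; result = 34; [idx=0]; result = 34; [idx=1]; result = 34; [idx=2]; result = 34; [idx=3]; result = 34; [idx=4]; result = 34; [idx=5]; result = 34; [idx=6]; result = 34; return 34
22 against 34: the behavior changed.
verdict: not equivalent; witness: base=-4, step=-4, limit=-5


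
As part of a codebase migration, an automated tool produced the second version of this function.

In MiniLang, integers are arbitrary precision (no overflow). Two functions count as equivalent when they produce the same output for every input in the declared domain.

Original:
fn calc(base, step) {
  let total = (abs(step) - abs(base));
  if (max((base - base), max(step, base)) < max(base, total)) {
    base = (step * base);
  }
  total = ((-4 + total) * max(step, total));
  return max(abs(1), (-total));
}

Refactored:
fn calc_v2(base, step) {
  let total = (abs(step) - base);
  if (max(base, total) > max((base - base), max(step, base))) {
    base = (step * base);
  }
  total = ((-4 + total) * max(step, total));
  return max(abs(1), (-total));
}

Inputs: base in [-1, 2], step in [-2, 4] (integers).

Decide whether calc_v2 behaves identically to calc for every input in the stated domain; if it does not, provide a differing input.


Run the pair on base=-1, step=-1.
calc: total becomes 0; next (max((base - base), max(step, base)) < max(base, total)) evaluates to false; next total becomes 0; next final value 1
calc_v2: total becomes 2; next (max(base, total) > max((base - base), max(step, base))) evaluates to true; next base becomes 1; next total becomes -4; next final value 4
1 against 4: the behavior changed.
verdict: not equivalent; witness: base=-1, step=-1


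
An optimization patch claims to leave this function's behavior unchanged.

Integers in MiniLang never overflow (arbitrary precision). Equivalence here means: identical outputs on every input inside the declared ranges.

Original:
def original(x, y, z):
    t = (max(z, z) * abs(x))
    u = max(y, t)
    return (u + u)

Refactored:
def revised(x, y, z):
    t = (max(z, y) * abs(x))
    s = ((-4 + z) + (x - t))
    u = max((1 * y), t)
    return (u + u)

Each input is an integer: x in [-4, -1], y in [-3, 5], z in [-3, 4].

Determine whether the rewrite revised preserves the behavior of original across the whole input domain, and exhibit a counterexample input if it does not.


Not equivalent: x=-4, y=1, z=-3 separates them (2 vs 8).
original: t becomes -12; next u becomes 1; next final value 2
revised: t becomes 4; next s becomes -15; next u becomes 4; next final value 8
verdict: not equivalent; witness: x=-4, y=1, z=-3


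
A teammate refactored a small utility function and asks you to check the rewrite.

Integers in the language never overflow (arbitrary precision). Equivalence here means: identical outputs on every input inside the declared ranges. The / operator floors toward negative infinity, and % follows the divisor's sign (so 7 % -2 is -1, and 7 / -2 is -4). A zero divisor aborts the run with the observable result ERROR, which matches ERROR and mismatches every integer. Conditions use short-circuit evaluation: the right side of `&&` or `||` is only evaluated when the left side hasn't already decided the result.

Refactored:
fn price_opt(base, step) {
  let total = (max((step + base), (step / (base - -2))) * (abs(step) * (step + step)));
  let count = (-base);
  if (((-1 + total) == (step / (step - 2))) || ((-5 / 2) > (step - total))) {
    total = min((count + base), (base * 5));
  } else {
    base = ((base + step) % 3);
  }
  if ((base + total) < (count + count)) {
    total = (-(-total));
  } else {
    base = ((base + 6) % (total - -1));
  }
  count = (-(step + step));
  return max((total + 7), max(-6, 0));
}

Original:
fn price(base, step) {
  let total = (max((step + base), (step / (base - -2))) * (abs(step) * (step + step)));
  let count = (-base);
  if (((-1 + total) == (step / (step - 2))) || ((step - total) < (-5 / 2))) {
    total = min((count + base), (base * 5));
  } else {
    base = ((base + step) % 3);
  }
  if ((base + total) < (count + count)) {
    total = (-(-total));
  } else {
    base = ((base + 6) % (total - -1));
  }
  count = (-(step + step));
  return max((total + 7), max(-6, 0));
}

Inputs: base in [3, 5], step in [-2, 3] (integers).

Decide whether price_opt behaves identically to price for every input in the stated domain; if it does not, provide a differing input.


This is a faithful refactor — comparison usage differs, but the computed results match everywhere.
Tracing base=4, step=-2: price: total=-16, then count=-4, then (((-1 + total) == (step / (step - 2))) || ((step - total) < (-5 / 2))) is false, then base=2, then ((base + total) < (count + count)) is true, then total=-16, then count=4, then returns 0 | price_opt: total=-16, then count=-4, then (((-1 + total) == (step / (step - 2))) || ((-5 / 2) > (step - total))) is false, then base=2, then ((base + total) < (count + count)) is true, then total=-16, then count=4, then returns 0 — matching result 0.
Across all 18 domain points the two functions coincide.
verdict: equivalent


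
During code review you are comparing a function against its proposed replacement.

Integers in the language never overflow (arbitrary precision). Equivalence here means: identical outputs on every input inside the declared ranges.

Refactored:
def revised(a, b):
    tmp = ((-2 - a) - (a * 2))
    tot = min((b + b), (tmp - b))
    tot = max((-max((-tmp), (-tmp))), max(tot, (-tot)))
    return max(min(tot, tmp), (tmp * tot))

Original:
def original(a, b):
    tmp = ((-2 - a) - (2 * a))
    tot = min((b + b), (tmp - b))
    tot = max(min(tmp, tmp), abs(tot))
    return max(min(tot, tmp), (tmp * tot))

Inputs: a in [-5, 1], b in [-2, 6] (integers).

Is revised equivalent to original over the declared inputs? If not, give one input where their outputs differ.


Changes here: min/max/abs usage differs; the full 63-point sweep finds no disagreement.
verdict: equivalent


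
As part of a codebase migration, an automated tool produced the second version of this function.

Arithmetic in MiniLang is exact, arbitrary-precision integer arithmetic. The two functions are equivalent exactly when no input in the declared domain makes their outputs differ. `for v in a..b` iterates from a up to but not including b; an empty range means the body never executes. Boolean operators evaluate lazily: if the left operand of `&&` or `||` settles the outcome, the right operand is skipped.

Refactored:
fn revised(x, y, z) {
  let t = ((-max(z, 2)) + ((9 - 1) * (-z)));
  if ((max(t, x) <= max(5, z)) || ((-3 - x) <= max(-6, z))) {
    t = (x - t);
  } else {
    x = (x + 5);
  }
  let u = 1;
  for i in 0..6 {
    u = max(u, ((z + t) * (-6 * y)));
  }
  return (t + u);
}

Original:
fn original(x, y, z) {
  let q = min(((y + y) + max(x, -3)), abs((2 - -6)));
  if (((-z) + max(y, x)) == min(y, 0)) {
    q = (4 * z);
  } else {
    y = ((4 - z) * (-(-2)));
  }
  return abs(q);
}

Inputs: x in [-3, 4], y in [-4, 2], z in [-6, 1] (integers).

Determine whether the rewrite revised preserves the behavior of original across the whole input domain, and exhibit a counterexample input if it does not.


Not equivalent: x=-3, y=-4, z=-6 separates them (11 vs 1006).
original: q := -11 | (((-z) + max(y, x)) == min(y, 0)): false | y := 20 | result 11
revised: t := 46 | ((max(t, x) <= max(5, z)) || ((-3 - x) <= max(-6, z))): false | x := 2 | u := 1 | iter i=0: | u := 960 | iter i=1: | u := 960 | iter i=2: | u := 960 | iter i=3: | u := 960 | iter i=4: | u := 960 | iter i=5: | u := 960 | result 1006
verdict: not equivalent; witness: x=-3, y=-4, z=-6


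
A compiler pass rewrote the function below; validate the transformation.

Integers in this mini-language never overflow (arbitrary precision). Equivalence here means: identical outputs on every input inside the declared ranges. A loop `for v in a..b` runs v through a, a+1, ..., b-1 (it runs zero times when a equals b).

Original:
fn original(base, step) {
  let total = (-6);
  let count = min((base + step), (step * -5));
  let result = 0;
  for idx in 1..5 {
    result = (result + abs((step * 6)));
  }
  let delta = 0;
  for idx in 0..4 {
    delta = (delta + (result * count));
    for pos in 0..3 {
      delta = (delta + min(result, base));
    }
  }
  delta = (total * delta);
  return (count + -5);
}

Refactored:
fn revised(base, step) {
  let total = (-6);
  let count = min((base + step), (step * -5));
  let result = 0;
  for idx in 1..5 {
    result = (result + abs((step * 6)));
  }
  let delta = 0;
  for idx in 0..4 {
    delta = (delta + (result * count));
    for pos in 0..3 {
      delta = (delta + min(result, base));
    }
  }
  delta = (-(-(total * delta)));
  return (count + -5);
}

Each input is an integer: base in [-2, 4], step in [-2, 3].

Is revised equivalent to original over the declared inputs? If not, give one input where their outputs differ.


Equivalent — the differences include same computation, different form, yet no declared input distinguishes the two.
One worked example (base=3, step=2) — original: total becomes -6; next count becomes -10; next result becomes 0; next at idx=1:; next result becomes 12; next at idx=2:; next result becomes 24; next at idx=3:; next result becomes 36; next at idx=4:; next result becomes 48; next delta becomes 0; next at idx=0:; next delta becomes -480; next at pos=0:; next delta becomes -477; next at pos=1:; next delta becomes -474; next at pos=2:; next delta becomes -471; next at idx=1:; next delta becomes -951; next at pos=0:; next delta becomes -948; next at pos=1:; next delta becomes -945; next at pos=2:; next delta becomes -942; next at idx=2:; next delta becomes -1422; next at pos=0:; next delta becomes -1419; next at pos=1:; next delta becomes -1416; next at pos=2:; next delta becomes -1413; next at idx=3:; next delta becomes -1893; next at pos=0:; next delta becomes -1890; next at pos=1:; next delta becomes -1887; next at pos=2:; next delta becomes -1884; next delta becomes 11304; next final value -15; revised: total becomes -6; next count becomes -10; next result becomes 0; next at idx=1:; next result becomes 12; next at idx=2:; next result becomes 24; next at idx=3:; next result becomes 36; next at idx=4:; next result becomes 48; next delta becomes 0; next at idx=0:; next delta becomes -480; next at pos=0:; next delta becomes -477; next at pos=1:; next delta becomes -474; next at pos=2:; next delta becomes -471; next at idx=1:; next delta becomes -951; next at pos=0:; next delta becomes -948; next at pos=1:; next delta becomes -945; next at pos=2:; next delta becomes -942; next at idx=2:; next delta becomes -1422; next at pos=0:; next delta becomes -1419; next at pos=1:; next delta becomes -1416; next at pos=2:; next delta becomes -1413; next at idx=3:; next delta becomes -1893; next at pos=0:; next delta becomes -1890; next at pos=1:; next delta becomes -1887; next at pos=2:; next delta becomes -1884; next delta becomes 11304; next final value -15; agreement on -15.
Checked all 42 inputs in the declared domain: the outputs agree on every one.
verdict: equivalent


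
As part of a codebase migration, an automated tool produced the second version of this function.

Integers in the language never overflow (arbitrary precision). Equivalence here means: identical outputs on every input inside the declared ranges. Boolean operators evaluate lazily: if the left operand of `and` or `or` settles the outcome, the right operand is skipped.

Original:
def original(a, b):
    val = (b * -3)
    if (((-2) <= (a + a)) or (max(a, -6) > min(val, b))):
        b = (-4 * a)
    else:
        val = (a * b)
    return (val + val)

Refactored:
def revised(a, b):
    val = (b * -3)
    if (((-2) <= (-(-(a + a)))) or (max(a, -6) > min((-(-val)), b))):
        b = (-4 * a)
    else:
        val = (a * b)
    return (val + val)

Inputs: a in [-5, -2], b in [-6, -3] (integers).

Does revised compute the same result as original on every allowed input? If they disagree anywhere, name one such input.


Behavior is preserved: although same computation, different form, the outputs never diverge.
One worked example (a=-4, b=-5) — original: val := 15 | (((-2) <= (a + a)) or (max(a, -6) > min(val, b))): true | b := 16 | result 30; revised: val := 15 | (((-2) <= (-(-(a + a)))) or (max(a, -6) > min((-(-val)), b))): true | b := 16 | result 30; agreement on 30.
Sweeping the whole domain (16 inputs) finds no disagreement.
verdict: equivalent


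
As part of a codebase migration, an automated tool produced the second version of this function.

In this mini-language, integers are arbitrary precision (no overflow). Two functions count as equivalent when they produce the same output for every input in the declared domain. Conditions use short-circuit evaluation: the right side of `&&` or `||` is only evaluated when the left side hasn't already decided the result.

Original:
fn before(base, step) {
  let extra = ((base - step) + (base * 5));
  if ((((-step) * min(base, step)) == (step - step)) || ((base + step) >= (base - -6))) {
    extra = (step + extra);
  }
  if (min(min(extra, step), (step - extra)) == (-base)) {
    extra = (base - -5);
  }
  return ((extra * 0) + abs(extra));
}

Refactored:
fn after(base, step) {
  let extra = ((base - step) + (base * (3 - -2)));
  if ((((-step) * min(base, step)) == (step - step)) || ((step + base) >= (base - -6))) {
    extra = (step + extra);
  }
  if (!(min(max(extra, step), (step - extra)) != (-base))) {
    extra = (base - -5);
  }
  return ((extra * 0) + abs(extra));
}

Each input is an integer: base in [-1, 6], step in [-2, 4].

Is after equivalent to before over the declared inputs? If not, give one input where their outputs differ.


On input base=-1, step=1, before returns 7 while after returns 4.
verdict: not equivalent; witness: base=-1, step=1


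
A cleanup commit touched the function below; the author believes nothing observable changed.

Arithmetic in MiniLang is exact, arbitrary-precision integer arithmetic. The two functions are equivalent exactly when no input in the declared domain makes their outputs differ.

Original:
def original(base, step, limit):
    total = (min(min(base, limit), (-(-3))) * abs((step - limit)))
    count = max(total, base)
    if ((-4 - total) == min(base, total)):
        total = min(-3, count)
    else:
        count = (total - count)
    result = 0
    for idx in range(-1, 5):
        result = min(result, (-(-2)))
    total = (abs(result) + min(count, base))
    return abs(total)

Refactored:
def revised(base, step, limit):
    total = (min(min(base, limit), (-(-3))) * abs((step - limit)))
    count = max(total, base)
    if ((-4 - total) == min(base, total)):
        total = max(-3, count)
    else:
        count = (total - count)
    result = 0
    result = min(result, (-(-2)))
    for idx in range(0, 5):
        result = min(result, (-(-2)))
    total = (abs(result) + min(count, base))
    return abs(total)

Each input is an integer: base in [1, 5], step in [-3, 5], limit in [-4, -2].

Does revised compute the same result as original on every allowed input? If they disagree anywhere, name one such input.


Equivalent. Although `min(-3, count)` became `max(-3, count)`, no input in the stated domain can expose it.
Across all 135 domain points the two functions coincide.
Spot check at base=5, step=-2, limit=-4 — original: total=-8, then count=5, then ((-4 - total) == min(base, total)) is false, then count=-13, then result=0, then (idx=-1), then result=0, then (idx=0), then result=0, then (idx=1), then result=0, then (idx=2), then result=0, then (idx=3), then result=0, then (idx=4), then result=0, then total=-13, then returns 13. revised: total=-8, then count=5, then ((-4 - total) == min(base, total)) is false, then count=-13, then result=0, then result=0, then (idx=0), then result=0, then (idx=1), then result=0, then (idx=2), then result=0, then (idx=3), then result=0, then (idx=4), then result=0, then total=-13, then returns 13. Both give 13.
verdict: equivalent


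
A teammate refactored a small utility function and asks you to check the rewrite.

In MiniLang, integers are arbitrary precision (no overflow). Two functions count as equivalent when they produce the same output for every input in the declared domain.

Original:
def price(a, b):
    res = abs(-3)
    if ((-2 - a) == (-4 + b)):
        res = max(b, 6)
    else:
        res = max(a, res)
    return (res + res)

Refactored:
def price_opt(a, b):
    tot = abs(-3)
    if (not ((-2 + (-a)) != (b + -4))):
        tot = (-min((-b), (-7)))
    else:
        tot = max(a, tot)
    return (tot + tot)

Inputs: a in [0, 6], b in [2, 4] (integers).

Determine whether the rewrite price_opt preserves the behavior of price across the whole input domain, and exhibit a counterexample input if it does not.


At a=0, b=2: price gives 12, price_opt gives 14.
verdict: not equivalent; witness: a=0, b=2


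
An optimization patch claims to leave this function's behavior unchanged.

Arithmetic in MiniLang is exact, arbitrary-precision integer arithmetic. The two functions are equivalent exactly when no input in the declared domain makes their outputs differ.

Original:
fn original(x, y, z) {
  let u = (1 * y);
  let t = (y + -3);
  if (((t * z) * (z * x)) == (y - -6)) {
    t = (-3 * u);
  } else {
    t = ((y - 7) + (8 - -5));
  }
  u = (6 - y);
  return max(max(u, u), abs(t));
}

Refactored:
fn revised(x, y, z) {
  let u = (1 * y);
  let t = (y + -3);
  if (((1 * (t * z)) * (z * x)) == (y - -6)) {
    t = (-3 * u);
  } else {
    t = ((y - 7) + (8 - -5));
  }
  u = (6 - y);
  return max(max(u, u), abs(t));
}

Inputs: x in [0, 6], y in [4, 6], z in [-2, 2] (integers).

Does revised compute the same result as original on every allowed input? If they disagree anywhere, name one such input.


Equivalent — the differences include constant usage differs; arithmetic usage differs, yet no declared input distinguishes the two.
As a probe, take x=2, y=4, z=0: original runs u becomes 4; next t becomes 1; next (((t * z) * (z * x)) == (y - -6)) evaluates to false; next t becomes 10; next u becomes 2; next final value 10; revised runs u becomes 4; next t becomes 1; next (((1 * (t * z)) * (z * x)) == (y - -6)) evaluates to false; next t becomes 10; next u becomes 2; next final value 10; both end at 10.
Sweeping the whole domain (105 inputs) finds no disagreement.
verdict: equivalent


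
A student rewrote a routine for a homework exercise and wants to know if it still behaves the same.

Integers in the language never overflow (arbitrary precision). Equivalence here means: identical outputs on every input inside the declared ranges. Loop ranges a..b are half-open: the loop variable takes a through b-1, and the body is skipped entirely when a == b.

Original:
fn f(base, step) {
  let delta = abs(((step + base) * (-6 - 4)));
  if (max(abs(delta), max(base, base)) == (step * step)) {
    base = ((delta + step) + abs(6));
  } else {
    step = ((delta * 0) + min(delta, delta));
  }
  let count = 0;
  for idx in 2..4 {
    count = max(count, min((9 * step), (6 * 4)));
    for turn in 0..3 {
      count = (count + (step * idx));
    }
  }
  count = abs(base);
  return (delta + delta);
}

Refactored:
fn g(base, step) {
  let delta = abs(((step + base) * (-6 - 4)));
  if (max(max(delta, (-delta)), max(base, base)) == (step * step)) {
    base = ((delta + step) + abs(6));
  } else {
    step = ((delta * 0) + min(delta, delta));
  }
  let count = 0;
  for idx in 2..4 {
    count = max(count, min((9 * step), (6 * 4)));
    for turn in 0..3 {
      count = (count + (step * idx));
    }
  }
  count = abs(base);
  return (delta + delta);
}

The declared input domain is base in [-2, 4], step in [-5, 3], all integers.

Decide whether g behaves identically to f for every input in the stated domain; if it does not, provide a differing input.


Equivalent — the differences include min/max/abs usage differs, yet no declared input distinguishes the two.
Tracing base=1, step=-5: f: delta := 40 | (max(abs(delta), max(base, base)) == (step * step)): false | step := 40 | count := 0 | iter idx=2: | count := 24 | iter turn=0: | count := 104 | iter turn=1: | count := 184 | iter turn=2: | count := 264 | iter idx=3: | count := 264 | iter turn=0: | count := 384 | iter turn=1: | count := 504 | iter turn=2: | count := 624 | count := 1 | result 80 | g: delta := 40 | (max(max(delta, (-delta)), max(base, base)) == (step * step)): false | step := 40 | count := 0 | iter idx=2: | count := 24 | iter turn=0: | count := 104 | iter turn=1: | count := 184 | iter turn=2: | count := 264 | iter idx=3: | count := 264 | iter turn=0: | count := 384 | iter turn=1: | count := 504 | iter turn=2: | count := 624 | count := 1 | result 80 — matching result 80.
An exhaustive pass over the 63 declared inputs shows identical outputs.
verdict: equivalent


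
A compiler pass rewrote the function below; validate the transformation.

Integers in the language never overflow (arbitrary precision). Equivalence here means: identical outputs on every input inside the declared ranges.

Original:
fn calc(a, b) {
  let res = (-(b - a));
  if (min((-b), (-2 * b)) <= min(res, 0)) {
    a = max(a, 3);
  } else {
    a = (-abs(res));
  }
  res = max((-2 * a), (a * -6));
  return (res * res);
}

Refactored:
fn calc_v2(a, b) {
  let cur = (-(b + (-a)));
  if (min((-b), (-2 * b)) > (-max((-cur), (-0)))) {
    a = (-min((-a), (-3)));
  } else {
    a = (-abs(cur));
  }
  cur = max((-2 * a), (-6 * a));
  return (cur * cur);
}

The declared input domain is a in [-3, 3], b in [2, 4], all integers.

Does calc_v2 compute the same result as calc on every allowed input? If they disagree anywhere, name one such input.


Take a=-3, b=2.
calc: res = -5; (min((-b), (-2 * b)) <= min(res, 0)) -> false; a = -5; res = 30; return 900
calc_v2: cur = -5; (min((-b), (-2 * b)) > (-max((-cur), (-0)))) -> true; a = 3; cur = -6; return 36
900 and 36 differ, so these are not the same function on this domain.
verdict: not equivalent; witness: a=-3, b=2


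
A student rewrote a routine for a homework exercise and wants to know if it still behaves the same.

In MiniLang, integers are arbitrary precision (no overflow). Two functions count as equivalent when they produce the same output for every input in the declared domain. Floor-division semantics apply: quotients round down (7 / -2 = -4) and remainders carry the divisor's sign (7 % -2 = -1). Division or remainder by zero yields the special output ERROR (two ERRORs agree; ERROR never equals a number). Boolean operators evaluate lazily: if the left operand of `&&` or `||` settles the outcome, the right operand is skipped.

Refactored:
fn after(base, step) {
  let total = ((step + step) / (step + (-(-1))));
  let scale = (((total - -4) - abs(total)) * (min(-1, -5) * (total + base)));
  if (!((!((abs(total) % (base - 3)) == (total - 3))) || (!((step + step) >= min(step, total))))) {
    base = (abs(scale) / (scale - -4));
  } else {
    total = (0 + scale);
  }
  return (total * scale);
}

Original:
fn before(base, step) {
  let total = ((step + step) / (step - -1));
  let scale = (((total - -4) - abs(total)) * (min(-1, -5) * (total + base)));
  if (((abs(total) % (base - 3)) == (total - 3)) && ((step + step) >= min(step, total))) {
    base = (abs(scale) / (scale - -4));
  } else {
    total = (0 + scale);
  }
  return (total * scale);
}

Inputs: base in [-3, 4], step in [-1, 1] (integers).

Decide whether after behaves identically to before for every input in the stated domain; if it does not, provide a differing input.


The two are interchangeable: boolean connective usage differs, plus arithmetic usage differs, and every declared input agrees.
One worked example (base=-1, step=-1) — before: a zero divisor aborts: ERROR; after: a zero divisor aborts: ERROR; agreement on ERROR.
Across all 24 domain points the two functions coincide.
verdict: equivalent


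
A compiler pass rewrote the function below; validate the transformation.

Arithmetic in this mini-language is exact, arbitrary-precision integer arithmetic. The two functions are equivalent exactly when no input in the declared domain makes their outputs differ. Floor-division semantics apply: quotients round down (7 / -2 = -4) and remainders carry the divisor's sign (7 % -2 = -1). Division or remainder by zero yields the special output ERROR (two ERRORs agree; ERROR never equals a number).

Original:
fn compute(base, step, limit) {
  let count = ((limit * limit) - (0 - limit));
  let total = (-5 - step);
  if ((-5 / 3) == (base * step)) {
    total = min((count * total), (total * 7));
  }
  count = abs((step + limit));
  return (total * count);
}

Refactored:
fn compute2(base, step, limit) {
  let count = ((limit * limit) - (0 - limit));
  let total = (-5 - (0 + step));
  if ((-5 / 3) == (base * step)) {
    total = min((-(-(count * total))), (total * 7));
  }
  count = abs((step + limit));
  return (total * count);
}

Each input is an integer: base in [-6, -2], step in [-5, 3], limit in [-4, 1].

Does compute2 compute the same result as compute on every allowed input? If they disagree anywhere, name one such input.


The two versions differ — the changes include arithmetic usage differs; also constant usage differs.
One worked example (base=-2, step=0, limit=-1) — compute: count=0, then total=-5, then ((-5 / 3) == (base * step)) is false, then count=1, then returns -5; compute2: count=0, then total=-5, then ((-5 / 3) == (base * step)) is false, then count=1, then returns -5; agreement on -5.
An exhaustive pass over the 270 declared inputs shows identical outputs.
verdict: equivalent


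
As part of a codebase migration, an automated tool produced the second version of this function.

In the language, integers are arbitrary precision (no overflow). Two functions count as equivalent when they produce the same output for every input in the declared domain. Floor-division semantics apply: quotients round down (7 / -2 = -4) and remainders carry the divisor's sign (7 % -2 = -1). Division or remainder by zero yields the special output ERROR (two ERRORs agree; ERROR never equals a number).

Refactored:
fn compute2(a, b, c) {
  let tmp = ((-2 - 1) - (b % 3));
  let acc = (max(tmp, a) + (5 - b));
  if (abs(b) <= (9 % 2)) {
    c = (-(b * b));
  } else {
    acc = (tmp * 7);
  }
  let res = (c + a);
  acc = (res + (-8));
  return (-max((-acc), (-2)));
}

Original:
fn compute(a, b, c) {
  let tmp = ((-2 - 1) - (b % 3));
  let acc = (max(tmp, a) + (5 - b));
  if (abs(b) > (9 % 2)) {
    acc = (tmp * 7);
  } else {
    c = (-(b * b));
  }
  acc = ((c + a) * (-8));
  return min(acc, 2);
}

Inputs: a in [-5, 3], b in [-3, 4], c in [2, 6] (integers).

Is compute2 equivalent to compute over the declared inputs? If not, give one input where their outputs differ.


Input a=-5, b=-3, c=2: 2 from compute versus -11 from compute2.
verdict: not equivalent; witness: a=-5, b=-3, c=2


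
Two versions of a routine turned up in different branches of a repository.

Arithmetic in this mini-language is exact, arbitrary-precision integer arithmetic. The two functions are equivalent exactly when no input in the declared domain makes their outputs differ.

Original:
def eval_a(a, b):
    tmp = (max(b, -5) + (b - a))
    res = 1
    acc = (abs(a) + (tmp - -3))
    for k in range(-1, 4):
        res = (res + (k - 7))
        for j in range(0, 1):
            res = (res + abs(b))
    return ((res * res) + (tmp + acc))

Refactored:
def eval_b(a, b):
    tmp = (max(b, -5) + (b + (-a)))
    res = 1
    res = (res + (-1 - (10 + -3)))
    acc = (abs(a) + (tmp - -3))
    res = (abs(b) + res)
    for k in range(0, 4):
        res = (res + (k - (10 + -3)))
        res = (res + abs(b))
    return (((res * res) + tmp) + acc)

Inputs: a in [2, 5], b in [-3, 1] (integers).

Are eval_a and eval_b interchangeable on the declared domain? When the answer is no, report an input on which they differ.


The two are interchangeable: arithmetic usage differs, plus statement counts differ, plus local variable names differ, plus constant usage differs, plus min/max/abs usage differs, plus loop structure differs, and every declared input agrees.
Tracing a=3, b=-3: eval_a: tmp := -9 | res := 1 | acc := -3 | iter k=-1: | res := -7 | iter j=0: | res := -4 | iter k=0: | res := -11 | iter j=0: | res := -8 | iter k=1: | res := -14 | iter j=0: | res := -11 | iter k=2: | res := -16 | iter j=0: | res := -13 | iter k=3: | res := -17 | iter j=0: | res := -14 | result 184 | eval_b: tmp := -9 | res := 1 | res := -7 | acc := -3 | res := -4 | iter k=0: | res := -11 | res := -8 | iter k=1: | res := -14 | res := -11 | iter k=2: | res := -16 | res := -13 | iter k=3: | res := -17 | res := -14 | result 184 — matching result 184.
Across all 20 domain points the two functions coincide.
verdict: equivalent


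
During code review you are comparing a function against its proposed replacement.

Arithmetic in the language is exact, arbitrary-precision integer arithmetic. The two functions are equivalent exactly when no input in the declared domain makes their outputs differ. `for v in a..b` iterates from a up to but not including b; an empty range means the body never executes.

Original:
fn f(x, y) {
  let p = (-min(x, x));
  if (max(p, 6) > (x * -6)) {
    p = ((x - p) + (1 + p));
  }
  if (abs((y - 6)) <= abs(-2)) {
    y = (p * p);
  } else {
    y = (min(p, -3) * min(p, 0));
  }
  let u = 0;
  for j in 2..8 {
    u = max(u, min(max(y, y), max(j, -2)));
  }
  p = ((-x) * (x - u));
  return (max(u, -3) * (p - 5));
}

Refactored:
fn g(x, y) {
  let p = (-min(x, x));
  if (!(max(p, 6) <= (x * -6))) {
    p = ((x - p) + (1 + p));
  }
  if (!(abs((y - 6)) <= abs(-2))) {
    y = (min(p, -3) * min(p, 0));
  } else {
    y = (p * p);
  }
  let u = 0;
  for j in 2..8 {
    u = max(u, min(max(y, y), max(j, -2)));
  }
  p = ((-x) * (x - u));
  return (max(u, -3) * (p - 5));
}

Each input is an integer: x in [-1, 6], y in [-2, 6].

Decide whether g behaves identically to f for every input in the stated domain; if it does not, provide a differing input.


Changes here: boolean connective usage differs; also comparison usage differs; the full 72-point sweep finds no disagreement.
verdict: equivalent


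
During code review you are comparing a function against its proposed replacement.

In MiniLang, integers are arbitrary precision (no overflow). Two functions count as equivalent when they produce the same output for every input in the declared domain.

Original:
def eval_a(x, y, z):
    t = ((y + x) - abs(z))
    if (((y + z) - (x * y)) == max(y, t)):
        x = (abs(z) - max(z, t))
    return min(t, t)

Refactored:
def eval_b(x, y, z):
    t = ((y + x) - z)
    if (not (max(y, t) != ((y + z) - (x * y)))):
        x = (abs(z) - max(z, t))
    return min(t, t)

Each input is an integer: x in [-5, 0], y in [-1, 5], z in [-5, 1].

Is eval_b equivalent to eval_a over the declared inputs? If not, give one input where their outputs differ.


x=-5, y=-1, z=-5 yields -11 from eval_a but -1 from eval_b.
verdict: not equivalent; witness: x=-5, y=-1, z=-5


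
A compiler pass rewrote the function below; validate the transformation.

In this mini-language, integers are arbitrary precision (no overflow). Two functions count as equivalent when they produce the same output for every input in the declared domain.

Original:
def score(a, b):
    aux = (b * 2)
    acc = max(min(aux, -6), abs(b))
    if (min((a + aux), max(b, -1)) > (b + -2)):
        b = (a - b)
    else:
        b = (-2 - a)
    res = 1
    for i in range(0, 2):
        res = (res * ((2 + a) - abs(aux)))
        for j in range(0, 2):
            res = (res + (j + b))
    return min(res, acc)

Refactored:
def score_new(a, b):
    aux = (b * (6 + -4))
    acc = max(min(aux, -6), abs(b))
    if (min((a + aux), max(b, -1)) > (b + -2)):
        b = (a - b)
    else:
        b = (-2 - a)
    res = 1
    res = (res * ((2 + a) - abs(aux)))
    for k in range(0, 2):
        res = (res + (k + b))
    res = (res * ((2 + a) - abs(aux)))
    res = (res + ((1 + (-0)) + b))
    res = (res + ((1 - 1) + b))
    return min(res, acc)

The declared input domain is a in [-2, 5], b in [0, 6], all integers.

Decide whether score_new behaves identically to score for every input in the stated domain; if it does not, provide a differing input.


The two versions differ — the changes include min/max/abs usage differs; statement counts differ; local variable names differ; loop structure differs; arithmetic usage differs; constant usage differs.
Spot check at a=2, b=2 — score: aux becomes 4; next acc becomes 2; next (min((a + aux), max(b, -1)) > (b + -2)) evaluates to true; next b becomes 0; next res becomes 1; next at i=0:; next res becomes 0; next at j=0:; next res becomes 0; next at j=1:; next res becomes 1; next at i=1:; next res becomes 0; next at j=0:; next res becomes 0; next at j=1:; next res becomes 1; next final value 1. score_new: aux becomes 4; next acc becomes 2; next (min((a + aux), max(b, -1)) > (b + -2)) evaluates to true; next b becomes 0; next res becomes 1; next res becomes 0; next at k=0:; next res becomes 0; next at k=1:; next res becomes 1; next res becomes 0; next res becomes 1; next res becomes 1; next final value 1. Both give 1.
Across all 56 domain points the two functions coincide.
verdict: equivalent
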